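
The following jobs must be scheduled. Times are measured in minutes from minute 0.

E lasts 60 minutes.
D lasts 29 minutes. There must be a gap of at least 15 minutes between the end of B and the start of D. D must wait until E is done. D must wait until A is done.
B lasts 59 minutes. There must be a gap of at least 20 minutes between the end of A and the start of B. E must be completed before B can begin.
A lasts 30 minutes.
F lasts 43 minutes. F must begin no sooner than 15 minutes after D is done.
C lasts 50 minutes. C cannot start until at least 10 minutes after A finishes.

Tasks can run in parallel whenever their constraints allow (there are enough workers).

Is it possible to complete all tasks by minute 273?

E can start immediately at minute 0; it finishes at minute 60.
A can start immediately at minute 0; it finishes at minute 30.
After A (finishes minute 30, plus 10-minute gap → minute 40), C can start at minute 40 and finishes at minute 90.
For B: A (finishes minute 30, plus 20-minute gap → minute 50); E (finishes minute 60). Taking the maximum gives a start of minute 60, and it finishes at 60 + 59 = minute 119.
For D: B (finishes minute 119, plus 15-minute gap → minute 134); E (finishes minute 60); A (finishes minute 30). Taking the maximum gives a start of minute 134, and it finishes at 134 + 29 = minute 163.
F waits on D (finishes minute 163, plus 15-minute gap → minute 178), so it starts at minute 178 and finishes at 178 + 43 = minute 221.
Every task is finished by minute 221, which is no later than the deadline of 273, so the schedule is feasible.

Yes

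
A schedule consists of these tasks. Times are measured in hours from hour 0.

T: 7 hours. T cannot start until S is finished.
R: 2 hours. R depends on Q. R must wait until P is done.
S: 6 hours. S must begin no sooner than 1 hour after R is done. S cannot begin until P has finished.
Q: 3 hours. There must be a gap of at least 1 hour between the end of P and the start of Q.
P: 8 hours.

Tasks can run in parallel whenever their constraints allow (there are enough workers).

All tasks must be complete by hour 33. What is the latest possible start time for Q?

14

T must finish by hour 33; it takes 7 hours, so it must start by 33 − 7 = hour 26.
S has to be done before T (must start by hour 26). That means finishing by hour 26, i.e. starting by 26 − 6 = hour 20.
R feeds into S (must start by hour 20, minus 1-hour gap → hour 19); so R must finish by hour 19 and therefore start by hour 17.
Q has to be done before R (must start by hour 17). That means finishing by hour 17, i.e. starting by 17 − 3 = hour 14.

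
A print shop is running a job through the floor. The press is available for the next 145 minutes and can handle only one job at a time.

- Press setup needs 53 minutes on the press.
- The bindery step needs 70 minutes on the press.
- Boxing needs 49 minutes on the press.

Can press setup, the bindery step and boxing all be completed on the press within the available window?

No

Running back to back, the jobs need 53 + 70 + 49 = 172 minutes on the press.
Since 172 > 145, they cannot all fit.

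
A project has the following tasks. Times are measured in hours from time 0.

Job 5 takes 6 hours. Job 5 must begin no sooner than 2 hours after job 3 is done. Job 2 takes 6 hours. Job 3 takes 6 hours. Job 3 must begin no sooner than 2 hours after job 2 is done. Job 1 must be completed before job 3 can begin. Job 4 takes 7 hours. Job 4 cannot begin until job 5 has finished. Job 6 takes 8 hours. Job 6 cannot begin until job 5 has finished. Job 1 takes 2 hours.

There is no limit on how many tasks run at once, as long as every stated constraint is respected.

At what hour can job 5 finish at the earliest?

Job 2 can start immediately at hour 0; it finishes at hour 6.
Job 1 can start immediately at hour 0; it finishes at hour 2.
Job 3 has to wait for job 2 (finishes hour 6, plus 2-hour gap → hour 8); job 1 (finishes hour 2). The latest of these is hour 8, so job 3 runs hour 8 to 8 + 6 = hour 14.
Job 5 cannot begin until job 3 (finishes hour 14, plus 2-hour gap → hour 16). It runs from hour 16 to 16 + 6 = hour 22.

22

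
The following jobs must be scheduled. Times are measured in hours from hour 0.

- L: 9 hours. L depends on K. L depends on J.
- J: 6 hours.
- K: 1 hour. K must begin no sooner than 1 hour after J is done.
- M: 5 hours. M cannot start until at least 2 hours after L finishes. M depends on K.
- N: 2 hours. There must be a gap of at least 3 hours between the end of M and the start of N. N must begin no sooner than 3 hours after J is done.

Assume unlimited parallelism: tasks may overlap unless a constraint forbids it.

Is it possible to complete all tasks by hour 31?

Yes

J can start immediately at hour 0; it finishes at hour 6.
After J (finishes hour 6, plus 1-hour gap → hour 7), K can start at hour 7 and finishes at hour 8.
L needs all of K (finishes hour 8); J (finishes hour 6). That puts its earliest start at hour 8; it finishes at 8 + 9 = hour 17.
M has to wait for L (finishes hour 17, plus 2-hour gap → hour 19); K (finishes hour 8). The latest of these is hour 19, so M runs hour 19 to 19 + 5 = hour 24.
N cannot start until M (finishes hour 24, plus 3-hour gap → hour 27); J (finishes hour 6, plus 3-hour gap → hour 9). The controlling bound is hour 27, so N finishes at 27 + 2 = hour 29.
Every task is finished by hour 29, which is no later than the deadline of 31, so the schedule is feasible.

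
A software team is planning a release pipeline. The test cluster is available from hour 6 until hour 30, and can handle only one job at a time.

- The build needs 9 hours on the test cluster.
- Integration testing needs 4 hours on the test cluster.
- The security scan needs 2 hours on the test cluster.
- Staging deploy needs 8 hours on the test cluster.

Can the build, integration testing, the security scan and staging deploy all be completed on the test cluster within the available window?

The test cluster window is 30 − 6 = 24 hours.
Running back to back, the jobs need 9 + 4 + 2 + 8 = 23 hours on the test cluster.
Since 23 ≤ 24, they fit within the window.

Yes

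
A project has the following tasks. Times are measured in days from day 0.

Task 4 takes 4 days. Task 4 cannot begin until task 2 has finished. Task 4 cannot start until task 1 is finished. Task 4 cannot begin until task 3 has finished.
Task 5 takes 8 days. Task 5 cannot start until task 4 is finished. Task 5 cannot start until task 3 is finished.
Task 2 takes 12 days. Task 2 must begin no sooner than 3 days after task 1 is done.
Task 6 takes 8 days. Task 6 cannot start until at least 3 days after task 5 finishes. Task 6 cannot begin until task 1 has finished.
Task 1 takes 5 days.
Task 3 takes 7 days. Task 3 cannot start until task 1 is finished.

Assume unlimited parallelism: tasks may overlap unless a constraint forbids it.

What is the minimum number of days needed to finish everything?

43

Task 1 can start immediately at day 0; it finishes at day 5.
After task 1 (finishes day 5), task 3 can start at day 5 and finishes at day 12.
Task 2 cannot begin until task 1 (finishes day 5, plus 3-day gap → day 8). It runs from day 8 to 8 + 12 = day 20.
Task 4 has to wait for task 2 (finishes day 20); task 1 (finishes day 5); task 3 (finishes day 12). The latest of these is day 20, so task 4 runs day 20 to 20 + 4 = day 24.
For task 5: task 4 (finishes day 24); task 3 (finishes day 12). Taking the maximum gives a start of day 24, and it finishes at 24 + 8 = day 32.
Task 6 has to wait for task 5 (finishes day 32, plus 3-day gap → day 35); task 1 (finishes day 5). The latest of these is day 35, so task 6 runs day 35 to 35 + 8 = day 43.
All tasks are finished once the last one completes. Finish times: Task 1 at 5, Task 2 at 20, Task 3 at 12, Task 4 at 24, Task 5 at 32, Task 6 at 43. The latest is day 43.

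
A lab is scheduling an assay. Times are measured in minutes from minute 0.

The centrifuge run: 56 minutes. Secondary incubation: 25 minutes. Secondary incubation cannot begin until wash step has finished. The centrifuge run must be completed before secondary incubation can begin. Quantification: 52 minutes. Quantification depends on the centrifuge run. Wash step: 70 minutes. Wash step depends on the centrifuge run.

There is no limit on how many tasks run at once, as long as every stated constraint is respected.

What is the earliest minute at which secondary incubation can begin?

126

The centrifuge run can start immediately at minute 0; it finishes at minute 56.
Wash step waits on the centrifuge run (finishes minute 56), so it starts at minute 56 and finishes at 56 + 70 = minute 126.
Secondary incubation waits on wash step (finishes minute 126); the centrifuge run (finishes minute 56). The latest of these is minute 126, which is the earliest secondary incubation can start.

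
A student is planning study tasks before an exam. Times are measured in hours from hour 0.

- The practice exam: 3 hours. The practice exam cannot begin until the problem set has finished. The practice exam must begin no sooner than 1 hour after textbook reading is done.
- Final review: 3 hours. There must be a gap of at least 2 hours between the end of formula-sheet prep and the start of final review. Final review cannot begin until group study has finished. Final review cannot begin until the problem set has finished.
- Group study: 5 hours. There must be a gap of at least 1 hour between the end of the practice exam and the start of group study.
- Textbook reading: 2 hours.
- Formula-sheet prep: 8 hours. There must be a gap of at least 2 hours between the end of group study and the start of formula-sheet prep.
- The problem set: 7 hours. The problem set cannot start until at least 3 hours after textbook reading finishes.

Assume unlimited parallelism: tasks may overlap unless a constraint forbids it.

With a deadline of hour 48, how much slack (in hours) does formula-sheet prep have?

12

Textbook reading can start immediately at hour 0; it finishes at hour 2.
After textbook reading (finishes hour 2, plus 3-hour gap → hour 5), the problem set can start at hour 5 and finishes at hour 12.
The practice exam needs all of the problem set (finishes hour 12); textbook reading (finishes hour 2, plus 1-hour gap → hour 3). That puts its earliest start at hour 12; it finishes at 12 + 3 = hour 15.
After the practice exam (finishes hour 15, plus 1-hour gap → hour 16), group study can start at hour 16 and finishes at hour 21.
Formula-sheet prep cannot begin until group study (finishes hour 21, plus 2-hour gap → hour 23). It runs from hour 23 to 23 + 8 = hour 31.

Working backward from the deadline:
Nothing follows final review; the deadline of hour 48 is its only limit. It must start by 48 − 3 = hour 45.
Formula-sheet prep must finish before final review (must start by hour 45, minus 2-hour gap → hour 43). With an 8-hour duration, formula-sheet prep must start by 43 − 8 = hour 35.
So formula-sheet prep can start as early as hour 23 and as late as hour 35, giving 35 − 23 = 12 hours of slack.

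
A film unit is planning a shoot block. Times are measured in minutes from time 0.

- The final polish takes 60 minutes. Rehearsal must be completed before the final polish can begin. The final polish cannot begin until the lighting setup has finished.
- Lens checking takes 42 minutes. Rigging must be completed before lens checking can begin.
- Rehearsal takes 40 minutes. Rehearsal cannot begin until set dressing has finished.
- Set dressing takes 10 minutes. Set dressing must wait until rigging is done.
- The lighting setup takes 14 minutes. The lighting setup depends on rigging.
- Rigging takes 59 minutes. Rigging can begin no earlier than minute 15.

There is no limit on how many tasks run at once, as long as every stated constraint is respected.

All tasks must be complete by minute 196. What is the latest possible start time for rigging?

27

The final polish must finish by minute 196; it takes 60 minutes, so it must start by 196 − 60 = minute 136.
Rehearsal feeds into the final polish (must start by minute 136); so rehearsal must finish by minute 136 and therefore start by minute 96.
Set dressing feeds into rehearsal (must start by minute 96); so set dressing must finish by minute 96 and therefore start by minute 86.
The lighting setup must finish before the final polish (must start by minute 136). With a 14-minute duration, the lighting setup must start by 136 − 14 = minute 122.
Nothing follows lens checking; the deadline of minute 196 is its only limit. It must start by 196 − 42 = minute 154.
Rigging has several dependents: set dressing (must start by minute 86); the lighting setup (must start by minute 122); lens checking (must start by minute 154). The earliest of those limits is minute 86, so rigging must start by 86 − 59 = minute 27.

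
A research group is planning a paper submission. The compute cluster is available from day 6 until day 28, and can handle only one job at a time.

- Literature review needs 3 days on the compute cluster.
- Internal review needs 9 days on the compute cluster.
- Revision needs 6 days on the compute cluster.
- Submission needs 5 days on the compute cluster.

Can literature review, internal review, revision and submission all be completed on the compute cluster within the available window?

The compute cluster window is 28 − 6 = 22 days.
Running back to back, the jobs need 3 + 9 + 6 + 5 = 23 days on the compute cluster.
Since 23 > 22, they cannot all fit.

No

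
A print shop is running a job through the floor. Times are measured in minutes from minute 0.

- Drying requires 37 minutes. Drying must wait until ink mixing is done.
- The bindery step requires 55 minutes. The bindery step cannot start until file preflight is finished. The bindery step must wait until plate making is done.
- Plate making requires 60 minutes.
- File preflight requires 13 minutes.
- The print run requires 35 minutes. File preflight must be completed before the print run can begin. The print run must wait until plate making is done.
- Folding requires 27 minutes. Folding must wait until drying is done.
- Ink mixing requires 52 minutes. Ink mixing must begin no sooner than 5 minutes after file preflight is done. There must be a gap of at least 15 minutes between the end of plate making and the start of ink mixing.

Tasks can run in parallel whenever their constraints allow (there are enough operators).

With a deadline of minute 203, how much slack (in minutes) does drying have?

Plate making can start immediately at minute 0; it finishes at minute 60.
File preflight has no prerequisites, so it starts at minute 0 and finishes at minute 13.
Ink mixing cannot start until file preflight (finishes minute 13, plus 5-minute gap → minute 18); plate making (finishes minute 60, plus 15-minute gap → minute 75). The controlling bound is minute 75, so ink mixing finishes at 75 + 52 = minute 127.
Drying waits on ink mixing (finishes minute 127), so it starts at minute 127 and finishes at 127 + 37 = minute 164.

Working backward from the deadline:
Folding must finish by minute 203; it takes 27 minutes, so it must start by 203 − 27 = minute 176.
Drying must finish before folding (must start by minute 176). With a 37-minute duration, drying must start by 176 − 37 = minute 139.
So drying can start as early as minute 127 and as late as minute 139, giving 139 − 127 = 12 minutes of slack.

12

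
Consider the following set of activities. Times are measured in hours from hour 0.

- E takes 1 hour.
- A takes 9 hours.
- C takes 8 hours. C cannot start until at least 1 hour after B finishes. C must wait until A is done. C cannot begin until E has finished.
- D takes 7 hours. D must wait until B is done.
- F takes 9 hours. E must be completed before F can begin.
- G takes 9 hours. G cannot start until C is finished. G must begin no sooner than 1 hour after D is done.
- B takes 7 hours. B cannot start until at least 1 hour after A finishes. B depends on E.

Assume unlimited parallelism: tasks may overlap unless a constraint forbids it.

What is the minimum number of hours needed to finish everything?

E can start immediately at hour 0; it finishes at hour 1.
After E (finishes hour 1), F can start at hour 1 and finishes at hour 10.
A has no prerequisites, so it starts at hour 0 and finishes at hour 9.
For B: A (finishes hour 9, plus 1-hour gap → hour 10); E (finishes hour 1). Taking the maximum gives a start of hour 10, and it finishes at 10 + 7 = hour 17.
D waits on B (finishes hour 17), so it starts at hour 17 and finishes at 17 + 7 = hour 24.
For C: B (finishes hour 17, plus 1-hour gap → hour 18); A (finishes hour 9); E (finishes hour 1). Taking the maximum gives a start of hour 18, and it finishes at 18 + 8 = hour 26.
G has to wait for C (finishes hour 26); D (finishes hour 24, plus 1-hour gap → hour 25). The latest of these is hour 26, so G runs hour 26 to 26 + 9 = hour 35.
All tasks are finished once the last one completes. Finish times: A at 9, B at 17, C at 26, D at 24, E at 1, F at 10, G at 35. The latest is hour 35.

35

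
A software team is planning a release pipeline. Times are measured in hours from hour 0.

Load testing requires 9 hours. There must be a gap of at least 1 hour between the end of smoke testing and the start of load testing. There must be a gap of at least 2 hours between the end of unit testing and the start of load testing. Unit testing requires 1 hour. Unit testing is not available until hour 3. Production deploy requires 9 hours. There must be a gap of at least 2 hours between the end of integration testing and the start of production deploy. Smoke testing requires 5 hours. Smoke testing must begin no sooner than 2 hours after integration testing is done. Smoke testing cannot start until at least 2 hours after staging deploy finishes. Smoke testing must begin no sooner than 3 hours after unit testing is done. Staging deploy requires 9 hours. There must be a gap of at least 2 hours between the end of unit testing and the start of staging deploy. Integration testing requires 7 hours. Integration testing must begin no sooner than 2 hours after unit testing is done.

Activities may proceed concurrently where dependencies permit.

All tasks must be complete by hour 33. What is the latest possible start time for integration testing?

To finish by hour 33, load testing (duration 9) must start no later than hour 24.
Smoke testing feeds into load testing (must start by hour 24, minus 1-hour gap → hour 23); so smoke testing must finish by hour 23 and therefore start by hour 18.
Production deploy has no dependents, so it just needs to finish by hour 33. Starting by 33 − 9 = hour 24 achieves that.
Integration testing must finish in time for smoke testing (must start by hour 18, minus 2-hour gap → hour 16); production deploy (must start by hour 24, minus 2-hour gap → hour 22). The tightest is hour 16, so integration testing must start by 16 − 7 = hour 9.

9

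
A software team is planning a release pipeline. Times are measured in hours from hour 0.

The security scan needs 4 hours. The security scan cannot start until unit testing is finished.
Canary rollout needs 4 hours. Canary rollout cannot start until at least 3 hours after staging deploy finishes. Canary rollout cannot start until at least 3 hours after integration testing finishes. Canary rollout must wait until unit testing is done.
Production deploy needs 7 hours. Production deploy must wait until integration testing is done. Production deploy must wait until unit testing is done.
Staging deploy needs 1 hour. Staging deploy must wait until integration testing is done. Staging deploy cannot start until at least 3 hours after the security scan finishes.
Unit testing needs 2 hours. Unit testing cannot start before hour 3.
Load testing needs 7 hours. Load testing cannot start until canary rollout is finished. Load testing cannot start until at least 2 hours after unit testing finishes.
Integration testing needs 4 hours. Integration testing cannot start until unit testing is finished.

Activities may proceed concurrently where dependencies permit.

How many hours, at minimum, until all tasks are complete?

After its own release at hour 3, unit testing can start at hour 3 and finishes at hour 5.
The security scan cannot begin until unit testing (finishes hour 5). It runs from hour 5 to 5 + 4 = hour 9.
Integration testing cannot begin until unit testing (finishes hour 5). It runs from hour 5 to 5 + 4 = hour 9.
Production deploy has to wait for integration testing (finishes hour 9); unit testing (finishes hour 5). The latest of these is hour 9, so production deploy runs hour 9 to 9 + 7 = hour 16.
Staging deploy has to wait for integration testing (finishes hour 9); the security scan (finishes hour 9, plus 3-hour gap → hour 12). The latest of these is hour 12, so staging deploy runs hour 12 to 12 + 1 = hour 13.
Canary rollout has to wait for staging deploy (finishes hour 13, plus 3-hour gap → hour 16); integration testing (finishes hour 9, plus 3-hour gap → hour 12); unit testing (finishes hour 5). The latest of these is hour 16, so canary rollout runs hour 16 to 16 + 4 = hour 20.
Load testing cannot start until canary rollout (finishes hour 20); unit testing (finishes hour 5, plus 2-hour gap → hour 7). The controlling bound is hour 20, so load testing finishes at 20 + 7 = hour 27.
All tasks are finished once the last one completes. Finish times: Unit testing at 5, Integration testing at 9, The security scan at 9, Staging deploy at 13, Canary rollout at 20, Load testing at 27, Production deploy at 16. The latest is hour 27.

27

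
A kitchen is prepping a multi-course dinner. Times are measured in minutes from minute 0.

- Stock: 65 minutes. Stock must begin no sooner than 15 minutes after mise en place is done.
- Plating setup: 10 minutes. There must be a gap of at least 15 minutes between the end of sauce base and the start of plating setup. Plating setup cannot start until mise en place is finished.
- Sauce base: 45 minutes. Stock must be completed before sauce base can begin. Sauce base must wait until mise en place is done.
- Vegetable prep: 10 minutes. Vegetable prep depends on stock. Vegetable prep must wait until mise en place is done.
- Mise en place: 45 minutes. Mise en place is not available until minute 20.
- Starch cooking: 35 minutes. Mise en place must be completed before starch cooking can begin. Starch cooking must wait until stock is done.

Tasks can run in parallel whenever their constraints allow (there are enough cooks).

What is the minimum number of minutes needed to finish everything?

215

Mise en place waits on its own release at minute 20, so it starts at minute 20 and finishes at 20 + 45 = minute 65.
After mise en place (finishes minute 65, plus 15-minute gap → minute 80), stock can start at minute 80 and finishes at minute 145.
For starch cooking: mise en place (finishes minute 65); stock (finishes minute 145). Taking the maximum gives a start of minute 145, and it finishes at 145 + 35 = minute 180.
For vegetable prep: stock (finishes minute 145); mise en place (finishes minute 65). Taking the maximum gives a start of minute 145, and it finishes at 145 + 10 = minute 155.
Sauce base cannot start until stock (finishes minute 145); mise en place (finishes minute 65). The controlling bound is minute 145, so sauce base finishes at 145 + 45 = minute 190.
Plating setup cannot start until sauce base (finishes minute 190, plus 15-minute gap → minute 205); mise en place (finishes minute 65). The controlling bound is minute 205, so plating setup finishes at 205 + 10 = minute 215.
All tasks are finished once the last one completes. Finish times: Mise en place at 65, Stock at 145, Sauce base at 190, Vegetable prep at 155, Starch cooking at 180, Plating setup at 215. The latest is minute 215.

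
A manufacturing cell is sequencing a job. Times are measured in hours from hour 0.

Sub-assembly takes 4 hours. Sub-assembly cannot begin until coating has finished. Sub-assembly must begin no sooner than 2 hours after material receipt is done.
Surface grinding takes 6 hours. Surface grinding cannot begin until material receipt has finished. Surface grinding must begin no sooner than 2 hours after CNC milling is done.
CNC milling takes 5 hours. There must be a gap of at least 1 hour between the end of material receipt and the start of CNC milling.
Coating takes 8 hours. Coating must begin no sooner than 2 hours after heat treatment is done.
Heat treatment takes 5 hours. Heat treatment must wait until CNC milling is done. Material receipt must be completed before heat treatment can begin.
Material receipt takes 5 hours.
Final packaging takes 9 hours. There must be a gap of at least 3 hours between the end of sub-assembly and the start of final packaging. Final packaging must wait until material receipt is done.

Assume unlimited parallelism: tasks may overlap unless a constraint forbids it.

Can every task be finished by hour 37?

Nothing blocks material receipt, so it runs from hour 0 to hour 5.
CNC milling cannot begin until material receipt (finishes hour 5, plus 1-hour gap → hour 6). It runs from hour 6 to 6 + 5 = hour 11.
Surface grinding cannot start until material receipt (finishes hour 5); CNC milling (finishes hour 11, plus 2-hour gap → hour 13). The controlling bound is hour 13, so surface grinding finishes at 13 + 6 = hour 19.
Heat treatment has to wait for CNC milling (finishes hour 11); material receipt (finishes hour 5). The latest of these is hour 11, so heat treatment runs hour 11 to 11 + 5 = hour 16.
Coating waits on heat treatment (finishes hour 16, plus 2-hour gap → hour 18), so it starts at hour 18 and finishes at 18 + 8 = hour 26.
For sub-assembly: coating (finishes hour 26); material receipt (finishes hour 5, plus 2-hour gap → hour 7). Taking the maximum gives a start of hour 26, and it finishes at 26 + 4 = hour 30.
For final packaging: sub-assembly (finishes hour 30, plus 3-hour gap → hour 33); material receipt (finishes hour 5). Taking the maximum gives a start of hour 33, and it finishes at 33 + 9 = hour 42.
The earliest everything can be done is hour 42, which is after the deadline of 37, so it is not possible.

No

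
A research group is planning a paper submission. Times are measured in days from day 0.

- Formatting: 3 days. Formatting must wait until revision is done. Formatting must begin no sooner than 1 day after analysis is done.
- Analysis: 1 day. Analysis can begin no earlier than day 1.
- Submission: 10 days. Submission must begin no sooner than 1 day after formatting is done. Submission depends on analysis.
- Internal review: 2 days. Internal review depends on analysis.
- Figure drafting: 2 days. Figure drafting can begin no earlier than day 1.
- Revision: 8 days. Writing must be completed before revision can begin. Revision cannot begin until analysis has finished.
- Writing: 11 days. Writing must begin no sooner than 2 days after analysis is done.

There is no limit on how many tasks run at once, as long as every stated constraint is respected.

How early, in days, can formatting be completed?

Analysis waits on its own release at day 1, so it starts at day 1 and finishes at 1 + 1 = day 2.
After analysis (finishes day 2, plus 2-day gap → day 4), writing can start at day 4 and finishes at day 15.
Revision needs all of writing (finishes day 15); analysis (finishes day 2). That puts its earliest start at day 15; it finishes at 15 + 8 = day 23.
Formatting needs all of revision (finishes day 23); analysis (finishes day 2, plus 1-day gap → day 3). That puts its earliest start at day 23; it finishes at 23 + 3 = day 26.

26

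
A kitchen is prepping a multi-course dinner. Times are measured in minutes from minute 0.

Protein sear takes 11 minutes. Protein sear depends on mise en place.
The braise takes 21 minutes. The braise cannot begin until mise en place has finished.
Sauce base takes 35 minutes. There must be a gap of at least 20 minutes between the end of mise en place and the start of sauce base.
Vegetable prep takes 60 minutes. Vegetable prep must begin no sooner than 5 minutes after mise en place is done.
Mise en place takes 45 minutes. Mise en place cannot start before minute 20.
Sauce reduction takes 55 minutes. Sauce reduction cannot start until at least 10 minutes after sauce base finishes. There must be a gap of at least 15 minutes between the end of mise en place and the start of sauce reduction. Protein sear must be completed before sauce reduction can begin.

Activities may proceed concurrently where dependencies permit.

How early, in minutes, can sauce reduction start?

130

After its own release at minute 20, mise en place can start at minute 20 and finishes at minute 65.
After mise en place (finishes minute 65), protein sear can start at minute 65 and finishes at minute 76.
Sauce base cannot begin until mise en place (finishes minute 65, plus 20-minute gap → minute 85). It runs from minute 85 to 85 + 35 = minute 120.
Sauce reduction waits on sauce base (finishes minute 120, plus 10-minute gap → minute 130); mise en place (finishes minute 65, plus 15-minute gap → minute 80); protein sear (finishes minute 76). The latest of these is minute 130, which is the earliest sauce reduction can start.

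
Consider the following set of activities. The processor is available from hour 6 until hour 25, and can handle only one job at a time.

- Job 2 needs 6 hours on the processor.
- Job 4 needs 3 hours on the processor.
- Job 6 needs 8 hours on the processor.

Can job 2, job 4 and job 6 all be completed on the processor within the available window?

The processor window is 25 − 6 = 19 hours.
Running back to back, the jobs need 6 + 3 + 8 = 17 hours on the processor.
Since 17 ≤ 19, they fit within the window.

Yes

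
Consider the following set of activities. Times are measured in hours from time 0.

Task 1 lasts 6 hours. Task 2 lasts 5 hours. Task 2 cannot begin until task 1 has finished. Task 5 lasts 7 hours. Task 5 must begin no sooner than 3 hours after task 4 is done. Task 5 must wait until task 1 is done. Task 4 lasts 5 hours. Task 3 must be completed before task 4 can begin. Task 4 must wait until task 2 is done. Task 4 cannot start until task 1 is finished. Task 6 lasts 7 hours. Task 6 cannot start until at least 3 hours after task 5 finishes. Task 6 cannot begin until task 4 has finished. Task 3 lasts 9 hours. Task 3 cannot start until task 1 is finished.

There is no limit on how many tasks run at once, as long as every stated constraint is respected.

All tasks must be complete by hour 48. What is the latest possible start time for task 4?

23

Nothing follows task 6; the deadline of hour 48 is its only limit. It must start by 48 − 7 = hour 41.
Since task 6 (must start by hour 41, minus 3-hour gap → hour 38) depends on it, task 5 must finish by hour 38. Backing off its 7-hour duration gives a latest start of hour 31.
Task 4 must finish in time for task 5 (must start by hour 31, minus 3-hour gap → hour 28); task 6 (must start by hour 41). The tightest is hour 28, so task 4 must start by 28 − 5 = hour 23.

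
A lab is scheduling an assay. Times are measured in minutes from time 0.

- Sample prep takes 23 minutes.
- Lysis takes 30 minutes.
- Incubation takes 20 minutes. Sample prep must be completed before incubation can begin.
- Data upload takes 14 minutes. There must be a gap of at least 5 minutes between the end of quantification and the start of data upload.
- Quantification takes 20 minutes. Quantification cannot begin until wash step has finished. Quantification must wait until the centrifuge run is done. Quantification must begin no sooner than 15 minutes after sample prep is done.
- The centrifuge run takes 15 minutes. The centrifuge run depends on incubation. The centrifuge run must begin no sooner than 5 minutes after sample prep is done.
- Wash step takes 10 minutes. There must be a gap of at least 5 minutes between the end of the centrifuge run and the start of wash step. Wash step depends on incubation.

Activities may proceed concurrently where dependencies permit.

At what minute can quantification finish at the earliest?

Nothing blocks sample prep, so it runs from minute 0 to minute 23.
After sample prep (finishes minute 23), incubation can start at minute 23 and finishes at minute 43.
The centrifuge run has to wait for incubation (finishes minute 43); sample prep (finishes minute 23, plus 5-minute gap → minute 28). The latest of these is minute 43, so the centrifuge run runs minute 43 to 43 + 15 = minute 58.
Wash step has to wait for the centrifuge run (finishes minute 58, plus 5-minute gap → minute 63); incubation (finishes minute 43). The latest of these is minute 63, so wash step runs minute 63 to 63 + 10 = minute 73.
Quantification has to wait for wash step (finishes minute 73); the centrifuge run (finishes minute 58); sample prep (finishes minute 23, plus 15-minute gap → minute 38). The latest of these is minute 73, so quantification runs minute 73 to 73 + 20 = minute 93.

93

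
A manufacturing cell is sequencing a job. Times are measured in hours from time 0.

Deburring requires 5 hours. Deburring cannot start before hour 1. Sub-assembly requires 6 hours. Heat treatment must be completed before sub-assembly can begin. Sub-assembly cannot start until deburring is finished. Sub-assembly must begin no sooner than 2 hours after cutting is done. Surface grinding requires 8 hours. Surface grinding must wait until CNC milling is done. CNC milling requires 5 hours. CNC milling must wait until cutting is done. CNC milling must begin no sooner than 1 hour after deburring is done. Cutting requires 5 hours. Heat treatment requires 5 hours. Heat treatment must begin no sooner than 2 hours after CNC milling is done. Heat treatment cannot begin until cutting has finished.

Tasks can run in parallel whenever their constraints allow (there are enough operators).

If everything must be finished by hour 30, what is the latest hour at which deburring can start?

To finish by hour 30, sub-assembly (duration 6) must start no later than hour 24.
Heat treatment has to be done before sub-assembly (must start by hour 24). That means finishing by hour 24, i.e. starting by 24 − 5 = hour 19.
Surface grinding has no dependents, so it just needs to finish by hour 30. Starting by 30 − 8 = hour 22 achieves that.
CNC milling has several dependents: heat treatment (must start by hour 19, minus 2-hour gap → hour 17); surface grinding (must start by hour 22). The earliest of those limits is hour 17, so CNC milling must start by 17 − 5 = hour 12.
Deburring has several dependents: CNC milling (must start by hour 12, minus 1-hour gap → hour 11); sub-assembly (must start by hour 24). The earliest of those limits is hour 11, so deburring must start by 11 − 5 = hour 6.

6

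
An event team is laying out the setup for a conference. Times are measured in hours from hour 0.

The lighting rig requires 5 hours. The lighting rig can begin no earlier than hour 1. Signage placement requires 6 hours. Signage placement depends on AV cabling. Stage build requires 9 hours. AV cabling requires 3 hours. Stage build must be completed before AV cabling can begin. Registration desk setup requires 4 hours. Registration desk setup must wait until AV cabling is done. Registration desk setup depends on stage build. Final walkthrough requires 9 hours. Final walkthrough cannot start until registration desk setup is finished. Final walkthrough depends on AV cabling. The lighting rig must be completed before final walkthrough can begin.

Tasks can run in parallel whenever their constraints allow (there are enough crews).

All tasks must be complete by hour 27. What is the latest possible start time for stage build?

Final walkthrough must finish by hour 27; it takes 9 hours, so it must start by 27 − 9 = hour 18.
Registration desk setup must finish before final walkthrough (must start by hour 18). With a 4-hour duration, registration desk setup must start by 18 − 4 = hour 14.
Signage placement has no dependents, so it just needs to finish by hour 27. Starting by 27 − 6 = hour 21 achieves that.
For AV cabling: registration desk setup (must start by hour 14); signage placement (must start by hour 21); final walkthrough (must start by hour 18). The most restrictive is hour 14; with a 3-hour duration, AV cabling must start by hour 11.
Stage build has several dependents: AV cabling (must start by hour 11); registration desk setup (must start by hour 14). The earliest of those limits is hour 11, so stage build must start by 11 − 9 = hour 2.

2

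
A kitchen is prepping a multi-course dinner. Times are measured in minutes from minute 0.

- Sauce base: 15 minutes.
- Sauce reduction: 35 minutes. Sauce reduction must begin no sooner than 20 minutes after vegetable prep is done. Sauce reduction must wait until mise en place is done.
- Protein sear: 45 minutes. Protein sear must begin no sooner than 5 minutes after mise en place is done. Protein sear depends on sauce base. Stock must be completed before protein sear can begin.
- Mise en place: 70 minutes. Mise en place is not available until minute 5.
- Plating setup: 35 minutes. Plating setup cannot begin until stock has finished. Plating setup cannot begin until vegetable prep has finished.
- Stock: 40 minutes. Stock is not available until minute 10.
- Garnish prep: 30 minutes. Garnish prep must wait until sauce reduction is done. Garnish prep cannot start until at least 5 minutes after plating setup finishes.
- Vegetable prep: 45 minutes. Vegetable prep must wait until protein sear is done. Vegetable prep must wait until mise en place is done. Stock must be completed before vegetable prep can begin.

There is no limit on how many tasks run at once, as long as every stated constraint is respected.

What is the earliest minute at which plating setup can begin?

Sauce base can start immediately at minute 0; it finishes at minute 15.
After its own release at minute 10, stock can start at minute 10 and finishes at minute 50.
Mise en place waits on its own release at minute 5, so it starts at minute 5 and finishes at 5 + 70 = minute 75.
For protein sear: mise en place (finishes minute 75, plus 5-minute gap → minute 80); sauce base (finishes minute 15); stock (finishes minute 50). Taking the maximum gives a start of minute 80, and it finishes at 80 + 45 = minute 125.
For vegetable prep: protein sear (finishes minute 125); mise en place (finishes minute 75); stock (finishes minute 50). Taking the maximum gives a start of minute 125, and it finishes at 125 + 45 = minute 170.
Plating setup waits on stock (finishes minute 50); vegetable prep (finishes minute 170). The latest of these is minute 170, which is the earliest plating setup can start.

170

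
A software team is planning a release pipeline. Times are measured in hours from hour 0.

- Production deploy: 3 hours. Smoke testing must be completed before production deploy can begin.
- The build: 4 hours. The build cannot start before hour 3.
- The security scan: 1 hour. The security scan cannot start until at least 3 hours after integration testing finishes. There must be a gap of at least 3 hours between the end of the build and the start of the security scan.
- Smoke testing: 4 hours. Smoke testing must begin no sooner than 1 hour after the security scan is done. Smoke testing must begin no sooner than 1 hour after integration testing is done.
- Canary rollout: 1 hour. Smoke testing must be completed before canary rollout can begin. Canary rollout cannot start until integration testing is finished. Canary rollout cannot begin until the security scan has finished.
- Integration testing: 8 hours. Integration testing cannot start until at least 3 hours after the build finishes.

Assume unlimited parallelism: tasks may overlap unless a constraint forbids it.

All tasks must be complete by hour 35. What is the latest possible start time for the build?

8

To finish by hour 35, canary rollout (duration 1) must start no later than hour 34.
Nothing follows production deploy; the deadline of hour 35 is its only limit. It must start by 35 − 3 = hour 32.
For smoke testing: canary rollout (must start by hour 34); production deploy (must start by hour 32). The most restrictive is hour 32; with a 4-hour duration, smoke testing must start by hour 28.
The security scan has several dependents: smoke testing (must start by hour 28, minus 1-hour gap → hour 27); canary rollout (must start by hour 34). The earliest of those limits is hour 27, so the security scan must start by 27 − 1 = hour 26.
Integration testing feeds the security scan (must start by hour 26, minus 3-hour gap → hour 23); smoke testing (must start by hour 28, minus 1-hour gap → hour 27); canary rollout (must start by hour 34). Taking the minimum, integration testing must finish by hour 23 and start by 23 − 8 = hour 15.
For the build: integration testing (must start by hour 15, minus 3-hour gap → hour 12); the security scan (must start by hour 26, minus 3-hour gap → hour 23). The most restrictive is hour 12; with a 4-hour duration, the build must start by hour 8.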